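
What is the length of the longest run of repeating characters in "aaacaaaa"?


Input: "aaacaaaa"
Scanning for longest run:
  Position 1 ('a'): continues run of 'a', length=2
  Position 2 ('a'): continues run of 'a', length=3
  Position 3 ('c'): new char, reset run to 1
  Position 4 ('a'): new char, reset run to 1
  Position 5 ('a'): continues run of 'a', length=2
  Position 6 ('a'): continues run of 'a', length=3
  Position 7 ('a'): continues run of 'a', length=4
Longest run: 'a' with length 4

4


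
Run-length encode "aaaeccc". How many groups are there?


Input: aaaeccc
Scanning for consecutive runs:
  Group 1: 'a' x 3 (positions 0-2)
  Group 2: 'e' x 1 (positions 3-3)
  Group 3: 'c' x 3 (positions 4-6)
Total groups: 3

3


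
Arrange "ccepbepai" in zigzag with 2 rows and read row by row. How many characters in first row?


Zigzag "ccepbepai" into 2 rows:
Placing characters:
  'c' => row 0
  'c' => row 1
  'e' => row 0
  'p' => row 1
  'b' => row 0
  'e' => row 1
  'p' => row 0
  'a' => row 1
  'i' => row 0
Rows:
  Row 0: "cebpi"
  Row 1: "cpea"
First row length: 5

5


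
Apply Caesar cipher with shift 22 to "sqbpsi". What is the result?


Caesar cipher: shift "sqbpsi" by 22
  's' (pos 18) + 22 = pos 14 = 'o'
  'q' (pos 16) + 22 = pos 12 = 'm'
  'b' (pos 1) + 22 = pos 23 = 'x'
  'p' (pos 15) + 22 = pos 11 = 'l'
  's' (pos 18) + 22 = pos 14 = 'o'
  'i' (pos 8) + 22 = pos 4 = 'e'
Result: omxloe

omxloe


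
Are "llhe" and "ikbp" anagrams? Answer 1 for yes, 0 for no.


Strings: "llhe", "ikbp"
Sorted first:  ehll
Sorted second: bikp
Differ at position 0: 'e' vs 'b' => not anagrams

0


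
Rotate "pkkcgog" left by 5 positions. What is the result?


Input: "pkkcgog", rotate left by 5
First 5 characters: "pkkcg"
Remaining characters: "og"
Concatenate remaining + first: "og" + "pkkcg" = "ogpkkcg"

ogpkkcg


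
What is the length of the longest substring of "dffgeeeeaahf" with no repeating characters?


Input: "dffgeeeeaahf"
Sliding window (track last position of each char):
  Position 0 ('d'): window [0,0] length 1 -- new best
  Position 1 ('f'): window [0,1] length 2 -- new best
  Position 2 ('f'): repeat (last at 1), move window start to 2
  Position 2 ('f'): window [2,2] length 1
  Position 3 ('g'): window [2,3] length 2
  Position 4 ('e'): window [2,4] length 3 -- new best
  Position 5 ('e'): repeat (last at 4), move window start to 5
  Position 5 ('e'): window [5,5] length 1
  Position 6 ('e'): repeat (last at 5), move window start to 6
  Position 6 ('e'): window [6,6] length 1
  Position 7 ('e'): repeat (last at 6), move window start to 7
  Position 7 ('e'): window [7,7] length 1
  Position 8 ('a'): window [7,8] length 2
  Position 9 ('a'): repeat (last at 8), move window start to 9
  Position 9 ('a'): window [9,9] length 1
  Position 10 ('h'): window [9,10] length 2
  Position 11 ('f'): window [9,11] length 3
Longest substring with no repeats: "fge" with length 3

3


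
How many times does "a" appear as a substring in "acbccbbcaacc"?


Searching for "a" in "acbccbbcaacc"
Scanning each position:
  Position 0: "a" => MATCH
  Position 1: "c" => no
  Position 2: "b" => no
  Position 3: "c" => no
  Position 4: "c" => no
  Position 5: "b" => no
  Position 6: "b" => no
  Position 7: "c" => no
  Position 8: "a" => MATCH
  Position 9: "a" => MATCH
  Position 10: "c" => no
  Position 11: "c" => no
Total occurrences: 3

3


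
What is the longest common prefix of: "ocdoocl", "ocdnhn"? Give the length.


Words: ocdoocl, ocdnhn
  Position 0: all 'o' => match
  Position 1: all 'c' => match
  Position 2: all 'd' => match
  Position 3: ('o', 'n') => mismatch, stop
LCP = "ocd" (length 3)

3


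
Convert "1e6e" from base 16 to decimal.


Input: "1e6e" in base 16
Positional expansion:
  Digit '1' (value 1) x 16^3 = 4096
  Digit 'e' (value 14) x 16^2 = 3584
  Digit '6' (value 6) x 16^1 = 96
  Digit 'e' (value 14) x 16^0 = 14
Sum = 7790

7790


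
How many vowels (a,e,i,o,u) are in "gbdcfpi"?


Input: gbdcfpi
Checking each character:
  'g' at position 0: consonant
  'b' at position 1: consonant
  'd' at position 2: consonant
  'c' at position 3: consonant
  'f' at position 4: consonant
  'p' at position 5: consonant
  'i' at position 6: vowel (running total: 1)
Total vowels: 1

1


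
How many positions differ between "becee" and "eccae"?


Comparing "becee" and "eccae" position by position:
  Position 0: 'b' vs 'e' => DIFFER
  Position 1: 'e' vs 'c' => DIFFER
  Position 2: 'c' vs 'c' => same
  Position 3: 'e' vs 'a' => DIFFER
  Position 4: 'e' vs 'e' => same
Positions that differ: 3

3


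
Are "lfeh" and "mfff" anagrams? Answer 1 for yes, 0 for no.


Strings: "lfeh", "mfff"
Sorted first:  efhl
Sorted second: fffm
Differ at position 0: 'e' vs 'f' => not anagrams

0


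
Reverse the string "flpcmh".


Input: flpcmh
Reading characters right to left:
  Position 5: 'h'
  Position 4: 'm'
  Position 3: 'c'
  Position 2: 'p'
  Position 1: 'l'
  Position 0: 'f'
Reversed: hmcplf

hmcplf


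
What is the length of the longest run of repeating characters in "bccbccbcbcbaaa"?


Input: "bccbccbcbcbaaa"
Scanning for longest run:
  Position 1 ('c'): new char, reset run to 1
  Position 2 ('c'): continues run of 'c', length=2
  Position 3 ('b'): new char, reset run to 1
  Position 4 ('c'): new char, reset run to 1
  Position 5 ('c'): continues run of 'c', length=2
  Position 6 ('b'): new char, reset run to 1
  Position 7 ('c'): new char, reset run to 1
  Position 8 ('b'): new char, reset run to 1
  Position 9 ('c'): new char, reset run to 1
  Position 10 ('b'): new char, reset run to 1
  Position 11 ('a'): new char, reset run to 1
  Position 12 ('a'): continues run of 'a', length=2
  Position 13 ('a'): continues run of 'a', length=3
Longest run: 'a' with length 3

3


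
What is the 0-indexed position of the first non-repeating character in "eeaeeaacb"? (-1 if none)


Input: eeaeeaacb
Character frequencies:
  'a': 3
  'b': 1
  'c': 1
  'e': 4
Scanning left to right for freq == 1:
  Position 0 ('e'): freq=4, skip
  Position 1 ('e'): freq=4, skip
  Position 2 ('a'): freq=3, skip
  Position 3 ('e'): freq=4, skip
  Position 4 ('e'): freq=4, skip
  Position 5 ('a'): freq=3, skip
  Position 6 ('a'): freq=3, skip
  Position 7 ('c'): unique! => answer = 7

7


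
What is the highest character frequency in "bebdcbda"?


Input: bebdcbda
Character counts:
  'a': 1
  'b': 3
  'c': 1
  'd': 2
  'e': 1
Maximum frequency: 3

3


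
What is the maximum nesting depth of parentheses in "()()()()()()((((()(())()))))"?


Input: "()()()()()()((((()(())()))))"
Tracking depth:
  Position 0 '(': depth becomes 1
  Position 1 ')': depth becomes 0
  Position 2 '(': depth becomes 1
  Position 3 ')': depth becomes 0
  Position 4 '(': depth becomes 1
  Position 5 ')': depth becomes 0
  Position 6 '(': depth becomes 1
  Position 7 ')': depth becomes 0
  Position 8 '(': depth becomes 1
  Position 9 ')': depth becomes 0
  Position 10 '(': depth becomes 1
  Position 11 ')': depth becomes 0
  Position 12 '(': depth becomes 1
  Position 13 '(': depth becomes 2
  Position 14 '(': depth becomes 3
  Position 15 '(': depth becomes 4
  Position 16 '(': depth becomes 5
  Position 17 ')': depth becomes 4
  Position 18 '(': depth becomes 5
  Position 19 '(': depth becomes 6
  Position 20 ')': depth becomes 5
  Position 21 ')': depth becomes 4
  Position 22 '(': depth becomes 5
  Position 23 ')': depth becomes 4
  Position 24 ')': depth becomes 3
  Position 25 ')': depth becomes 2
  Position 26 ')': depth becomes 1
  Position 27 ')': depth becomes 0
Maximum depth reached: 6

6


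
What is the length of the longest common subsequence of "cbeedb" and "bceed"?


LCS of "cbeedb" and "bceed"
DP table:
           b    c    e    e    d
      0    0    0    0    0    0
  c   0    0    1    1    1    1
  b   0    1    1    1    1    1
  e   0    1    1    2    2    2
  e   0    1    1    2    3    3
  d   0    1    1    2    3    4
  b   0    1    1    2    3    4
LCS length = dp[6][5] = 4

4


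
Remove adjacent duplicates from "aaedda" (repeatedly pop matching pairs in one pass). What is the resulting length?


Input: aaedda
Stack-based adjacent duplicate removal:
  Read 'a': push. Stack: a
  Read 'a': matches stack top 'a' => pop. Stack: (empty)
  Read 'e': push. Stack: e
  Read 'd': push. Stack: ed
  Read 'd': matches stack top 'd' => pop. Stack: e
  Read 'a': push. Stack: ea
Final stack: "ea" (length 2)

2


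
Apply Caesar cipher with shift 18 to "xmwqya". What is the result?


Caesar cipher: shift "xmwqya" by 18
  'x' (pos 23) + 18 = pos 15 = 'p'
  'm' (pos 12) + 18 = pos 4 = 'e'
  'w' (pos 22) + 18 = pos 14 = 'o'
  'q' (pos 16) + 18 = pos 8 = 'i'
  'y' (pos 24) + 18 = pos 16 = 'q'
  'a' (pos 0) + 18 = pos 18 = 's'
Result: peoiqs

peoiqs


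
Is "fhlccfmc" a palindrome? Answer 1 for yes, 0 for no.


Input: fhlccfmc
Reversed: cmfcclhf
  Compare pos 0 ('f') with pos 7 ('c'): MISMATCH
  Compare pos 1 ('h') with pos 6 ('m'): MISMATCH
  Compare pos 2 ('l') with pos 5 ('f'): MISMATCH
  Compare pos 3 ('c') with pos 4 ('c'): match
Result: not a palindrome

0


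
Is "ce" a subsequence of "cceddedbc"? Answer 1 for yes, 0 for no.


Check if "ce" is a subsequence of "cceddedbc"
Greedy scan:
  Position 0 ('c'): matches sub[0] = 'c'
  Position 1 ('c'): no match needed
  Position 2 ('e'): matches sub[1] = 'e'
  Position 3 ('d'): no match needed
  Position 4 ('d'): no match needed
  Position 5 ('e'): no match needed
  Position 6 ('d'): no match needed
  Position 7 ('b'): no match needed
  Position 8 ('c'): no match needed
All 2 characters matched => is a subsequence

1


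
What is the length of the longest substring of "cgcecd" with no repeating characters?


Input: "cgcecd"
Sliding window (track last position of each char):
  Position 0 ('c'): window [0,0] length 1 -- new best
  Position 1 ('g'): window [0,1] length 2 -- new best
  Position 2 ('c'): repeat (last at 0), move window start to 1
  Position 2 ('c'): window [1,2] length 2
  Position 3 ('e'): window [1,3] length 3 -- new best
  Position 4 ('c'): repeat (last at 2), move window start to 3
  Position 4 ('c'): window [3,4] length 2
  Position 5 ('d'): window [3,5] length 3
Longest substring with no repeats: "gce" with length 3

3


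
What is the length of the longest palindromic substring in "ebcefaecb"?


Input: "ebcefaecb"
Checking substrings for palindromes:
  No multi-char palindromic substrings found
Longest palindromic substring: "e" with length 1

1


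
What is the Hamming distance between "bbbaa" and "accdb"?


Comparing "bbbaa" and "accdb" position by position:
  Position 0: 'b' vs 'a' => differ
  Position 1: 'b' vs 'c' => differ
  Position 2: 'b' vs 'c' => differ
  Position 3: 'a' vs 'd' => differ
  Position 4: 'a' vs 'b' => differ
Total differences (Hamming distance): 5

5


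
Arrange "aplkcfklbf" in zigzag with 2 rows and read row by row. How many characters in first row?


Zigzag "aplkcfklbf" into 2 rows:
Placing characters:
  'a' => row 0
  'p' => row 1
  'l' => row 0
  'k' => row 1
  'c' => row 0
  'f' => row 1
  'k' => row 0
  'l' => row 1
  'b' => row 0
  'f' => row 1
Rows:
  Row 0: "alckb"
  Row 1: "pkflf"
First row length: 5

5


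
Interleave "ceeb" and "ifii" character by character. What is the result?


Interleaving "ceeb" and "ifii":
  Position 0: 'c' from first, 'i' from second => "ci"
  Position 1: 'e' from first, 'f' from second => "ef"
  Position 2: 'e' from first, 'i' from second => "ei"
  Position 3: 'b' from first, 'i' from second => "bi"
Result: ciefeibi

ciefeibi


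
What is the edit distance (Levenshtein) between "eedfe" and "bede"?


Computing edit distance: "eedfe" -> "bede"
DP table:
           b    e    d    e
      0    1    2    3    4
  e   1    1    1    2    3
  e   2    2    1    2    2
  d   3    3    2    1    2
  f   4    4    3    2    2
  e   5    5    4    3    2
Edit distance = dp[5][4] = 2

2


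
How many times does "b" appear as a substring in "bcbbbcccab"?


Searching for "b" in "bcbbbcccab"
Scanning each position:
  Position 0: "b" => MATCH
  Position 1: "c" => no
  Position 2: "b" => MATCH
  Position 3: "b" => MATCH
  Position 4: "b" => MATCH
  Position 5: "c" => no
  Position 6: "c" => no
  Position 7: "c" => no
  Position 8: "a" => no
  Position 9: "b" => MATCH
Total occurrences: 5

5


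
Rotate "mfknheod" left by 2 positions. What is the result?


Input: "mfknheod", rotate left by 2
First 2 characters: "mf"
Remaining characters: "knheod"
Concatenate remaining + first: "knheod" + "mf" = "knheodmf"

knheodmf


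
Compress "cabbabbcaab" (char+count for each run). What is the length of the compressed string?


Input: cabbabbcaab
Runs:
  'c' x 1 => "c1"
  'a' x 1 => "a1"
  'b' x 2 => "b2"
  'a' x 1 => "a1"
  'b' x 2 => "b2"
  'c' x 1 => "c1"
  'a' x 2 => "a2"
  'b' x 1 => "b1"
Compressed: "c1a1b2a1b2c1a2b1"
Compressed length: 16

16


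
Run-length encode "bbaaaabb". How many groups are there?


Input: bbaaaabb
Scanning for consecutive runs:
  Group 1: 'b' x 2 (positions 0-1)
  Group 2: 'a' x 4 (positions 2-5)
  Group 3: 'b' x 2 (positions 6-7)
Total groups: 3

3


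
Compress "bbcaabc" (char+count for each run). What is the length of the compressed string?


Input: bbcaabc
Runs:
  'b' x 2 => "b2"
  'c' x 1 => "c1"
  'a' x 2 => "a2"
  'b' x 1 => "b1"
  'c' x 1 => "c1"
Compressed: "b2c1a2b1c1"
Compressed length: 10

10


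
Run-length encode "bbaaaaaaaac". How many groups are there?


Input: bbaaaaaaaac
Scanning for consecutive runs:
  Group 1: 'b' x 2 (positions 0-1)
  Group 2: 'a' x 8 (positions 2-9)
  Group 3: 'c' x 1 (positions 10-10)
Total groups: 3

3


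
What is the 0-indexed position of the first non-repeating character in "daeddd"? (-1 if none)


Input: daeddd
Character frequencies:
  'a': 1
  'd': 4
  'e': 1
Scanning left to right for freq == 1:
  Position 0 ('d'): freq=4, skip
  Position 1 ('a'): unique! => answer = 1

1


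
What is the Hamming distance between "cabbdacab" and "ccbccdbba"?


Comparing "cabbdacab" and "ccbccdbba" position by position:
  Position 0: 'c' vs 'c' => same
  Position 1: 'a' vs 'c' => differ
  Position 2: 'b' vs 'b' => same
  Position 3: 'b' vs 'c' => differ
  Position 4: 'd' vs 'c' => differ
  Position 5: 'a' vs 'd' => differ
  Position 6: 'c' vs 'b' => differ
  Position 7: 'a' vs 'b' => differ
  Position 8: 'b' vs 'a' => differ
Total differences (Hamming distance): 7

7


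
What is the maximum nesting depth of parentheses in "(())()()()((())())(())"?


Input: "(())()()()((())())(())"
Tracking depth:
  Position 0 '(': depth becomes 1
  Position 1 '(': depth becomes 2
  Position 2 ')': depth becomes 1
  Position 3 ')': depth becomes 0
  Position 4 '(': depth becomes 1
  Position 5 ')': depth becomes 0
  Position 6 '(': depth becomes 1
  Position 7 ')': depth becomes 0
  Position 8 '(': depth becomes 1
  Position 9 ')': depth becomes 0
  Position 10 '(': depth becomes 1
  Position 11 '(': depth becomes 2
  Position 12 '(': depth becomes 3
  Position 13 ')': depth becomes 2
  Position 14 ')': depth becomes 1
  Position 15 '(': depth becomes 2
  Position 16 ')': depth becomes 1
  Position 17 ')': depth becomes 0
  Position 18 '(': depth becomes 1
  Position 19 '(': depth becomes 2
  Position 20 ')': depth becomes 1
  Position 21 ')': depth becomes 0
Maximum depth reached: 3

3


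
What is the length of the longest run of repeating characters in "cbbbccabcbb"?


Input: "cbbbccabcbb"
Scanning for longest run:
  Position 1 ('b'): new char, reset run to 1
  Position 2 ('b'): continues run of 'b', length=2
  Position 3 ('b'): continues run of 'b', length=3
  Position 4 ('c'): new char, reset run to 1
  Position 5 ('c'): continues run of 'c', length=2
  Position 6 ('a'): new char, reset run to 1
  Position 7 ('b'): new char, reset run to 1
  Position 8 ('c'): new char, reset run to 1
  Position 9 ('b'): new char, reset run to 1
  Position 10 ('b'): continues run of 'b', length=2
Longest run: 'b' with length 3

3


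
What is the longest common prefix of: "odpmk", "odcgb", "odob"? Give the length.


Words: odpmk, odcgb, odob
  Position 0: all 'o' => match
  Position 1: all 'd' => match
  Position 2: ('p', 'c', 'o') => mismatch, stop
LCP = "od" (length 2)

2


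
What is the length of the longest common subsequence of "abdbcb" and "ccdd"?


LCS of "abdbcb" and "ccdd"
DP table:
           c    c    d    d
      0    0    0    0    0
  a   0    0    0    0    0
  b   0    0    0    0    0
  d   0    0    0    1    1
  b   0    0    0    1    1
  c   0    1    1    1    1
  b   0    1    1    1    1
LCS length = dp[6][4] = 1

1


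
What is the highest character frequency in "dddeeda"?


Input: dddeeda
Character counts:
  'a': 1
  'd': 4
  'e': 2
Maximum frequency: 4

4


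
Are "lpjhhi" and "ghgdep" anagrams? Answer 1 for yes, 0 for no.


Strings: "lpjhhi", "ghgdep"
Sorted first:  hhijlp
Sorted second: degghp
Differ at position 0: 'h' vs 'd' => not anagrams

0


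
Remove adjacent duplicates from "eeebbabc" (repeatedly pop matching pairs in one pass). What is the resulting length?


Input: eeebbabc
Stack-based adjacent duplicate removal:
  Read 'e': push. Stack: e
  Read 'e': matches stack top 'e' => pop. Stack: (empty)
  Read 'e': push. Stack: e
  Read 'b': push. Stack: eb
  Read 'b': matches stack top 'b' => pop. Stack: e
  Read 'a': push. Stack: ea
  Read 'b': push. Stack: eab
  Read 'c': push. Stack: eabc
Final stack: "eabc" (length 4)

4


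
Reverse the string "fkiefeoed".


Input: fkiefeoed
Reading characters right to left:
  Position 8: 'd'
  Position 7: 'e'
  Position 6: 'o'
  Position 5: 'e'
  Position 4: 'f'
  Position 3: 'e'
  Position 2: 'i'
  Position 1: 'k'
  Position 0: 'f'
Reversed: deoefeikf

deoefeikf


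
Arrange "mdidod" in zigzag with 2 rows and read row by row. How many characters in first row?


Zigzag "mdidod" into 2 rows:
Placing characters:
  'm' => row 0
  'd' => row 1
  'i' => row 0
  'd' => row 1
  'o' => row 0
  'd' => row 1
Rows:
  Row 0: "mio"
  Row 1: "ddd"
First row length: 3

3


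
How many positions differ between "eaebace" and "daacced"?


Comparing "eaebace" and "daacced" position by position:
  Position 0: 'e' vs 'd' => DIFFER
  Position 1: 'a' vs 'a' => same
  Position 2: 'e' vs 'a' => DIFFER
  Position 3: 'b' vs 'c' => DIFFER
  Position 4: 'a' vs 'c' => DIFFER
  Position 5: 'c' vs 'e' => DIFFER
  Position 6: 'e' vs 'd' => DIFFER
Positions that differ: 6

6


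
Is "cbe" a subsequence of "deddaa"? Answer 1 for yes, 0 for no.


Check if "cbe" is a subsequence of "deddaa"
Greedy scan:
  Position 0 ('d'): no match needed
  Position 1 ('e'): no match needed
  Position 2 ('d'): no match needed
  Position 3 ('d'): no match needed
  Position 4 ('a'): no match needed
  Position 5 ('a'): no match needed
Only matched 0/3 characters => not a subsequence

0


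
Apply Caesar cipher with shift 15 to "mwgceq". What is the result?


Caesar cipher: shift "mwgceq" by 15
  'm' (pos 12) + 15 = pos 1 = 'b'
  'w' (pos 22) + 15 = pos 11 = 'l'
  'g' (pos 6) + 15 = pos 21 = 'v'
  'c' (pos 2) + 15 = pos 17 = 'r'
  'e' (pos 4) + 15 = pos 19 = 't'
  'q' (pos 16) + 15 = pos 5 = 'f'
Result: blvrtf

blvrtf


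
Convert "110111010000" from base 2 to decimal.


Input: "110111010000" in base 2
Positional expansion:
  Digit '1' (value 1) x 2^11 = 2048
  Digit '1' (value 1) x 2^10 = 1024
  Digit '0' (value 0) x 2^9 = 0
  Digit '1' (value 1) x 2^8 = 256
  Digit '1' (value 1) x 2^7 = 128
  Digit '1' (value 1) x 2^6 = 64
  Digit '0' (value 0) x 2^5 = 0
  Digit '1' (value 1) x 2^4 = 16
  Digit '0' (value 0) x 2^3 = 0
  Digit '0' (value 0) x 2^2 = 0
  Digit '0' (value 0) x 2^1 = 0
  Digit '0' (value 0) x 2^0 = 0
Sum = 3536

3536


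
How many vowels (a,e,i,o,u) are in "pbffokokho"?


Input: pbffokokho
Checking each character:
  'p' at position 0: consonant
  'b' at position 1: consonant
  'f' at position 2: consonant
  'f' at position 3: consonant
  'o' at position 4: vowel (running total: 1)
  'k' at position 5: consonant
  'o' at position 6: vowel (running total: 2)
  'k' at position 7: consonant
  'h' at position 8: consonant
  'o' at position 9: vowel (running total: 3)
Total vowels: 3

3


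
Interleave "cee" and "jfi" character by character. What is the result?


Interleaving "cee" and "jfi":
  Position 0: 'c' from first, 'j' from second => "cj"
  Position 1: 'e' from first, 'f' from second => "ef"
  Position 2: 'e' from first, 'i' from second => "ei"
Result: cjefei

cjefei


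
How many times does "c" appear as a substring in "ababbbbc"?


Searching for "c" in "ababbbbc"
Scanning each position:
  Position 0: "a" => no
  Position 1: "b" => no
  Position 2: "a" => no
  Position 3: "b" => no
  Position 4: "b" => no
  Position 5: "b" => no
  Position 6: "b" => no
  Position 7: "c" => MATCH
Total occurrences: 1

1


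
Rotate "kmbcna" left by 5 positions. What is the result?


Input: "kmbcna", rotate left by 5
First 5 characters: "kmbcn"
Remaining characters: "a"
Concatenate remaining + first: "a" + "kmbcn" = "akmbcn"

akmbcn


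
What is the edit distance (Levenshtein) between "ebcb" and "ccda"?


Computing edit distance: "ebcb" -> "ccda"
DP table:
           c    c    d    a
      0    1    2    3    4
  e   1    1    2    3    4
  b   2    2    2    3    4
  c   3    2    2    3    4
  b   4    3    3    3    4
Edit distance = dp[4][4] = 4

4


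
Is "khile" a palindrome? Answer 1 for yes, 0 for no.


Input: khile
Reversed: elihk
  Compare pos 0 ('k') with pos 4 ('e'): MISMATCH
  Compare pos 1 ('h') with pos 3 ('l'): MISMATCH
Result: not a palindrome

0


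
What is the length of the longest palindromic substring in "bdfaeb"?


Input: "bdfaeb"
Checking substrings for palindromes:
  No multi-char palindromic substrings found
Longest palindromic substring: "b" with length 1

1


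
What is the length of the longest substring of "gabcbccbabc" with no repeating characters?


Input: "gabcbccbabc"
Sliding window (track last position of each char):
  Position 0 ('g'): window [0,0] length 1 -- new best
  Position 1 ('a'): window [0,1] length 2 -- new best
  Position 2 ('b'): window [0,2] length 3 -- new best
  Position 3 ('c'): window [0,3] length 4 -- new best
  Position 4 ('b'): repeat (last at 2), move window start to 3
  Position 4 ('b'): window [3,4] length 2
  Position 5 ('c'): repeat (last at 3), move window start to 4
  Position 5 ('c'): window [4,5] length 2
  Position 6 ('c'): repeat (last at 5), move window start to 6
  Position 6 ('c'): window [6,6] length 1
  Position 7 ('b'): window [6,7] length 2
  Position 8 ('a'): window [6,8] length 3
  Position 9 ('b'): repeat (last at 7), move window start to 8
  Position 9 ('b'): window [8,9] length 2
  Position 10 ('c'): window [8,10] length 3
Longest substring with no repeats: "gabc" with length 4

4


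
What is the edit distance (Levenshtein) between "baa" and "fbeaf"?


Computing edit distance: "baa" -> "fbeaf"
DP table:
           f    b    e    a    f
      0    1    2    3    4    5
  b   1    1    1    2    3    4
  a   2    2    2    2    2    3
  a   3    3    3    3    2    3
Edit distance = dp[3][5] = 3

3


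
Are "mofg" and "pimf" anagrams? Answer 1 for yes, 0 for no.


Strings: "mofg", "pimf"
Sorted first:  fgmo
Sorted second: fimp
Differ at position 1: 'g' vs 'i' => not anagrams

0


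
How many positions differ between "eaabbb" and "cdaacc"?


Comparing "eaabbb" and "cdaacc" position by position:
  Position 0: 'e' vs 'c' => DIFFER
  Position 1: 'a' vs 'd' => DIFFER
  Position 2: 'a' vs 'a' => same
  Position 3: 'b' vs 'a' => DIFFER
  Position 4: 'b' vs 'c' => DIFFER
  Position 5: 'b' vs 'c' => DIFFER
Positions that differ: 5

5


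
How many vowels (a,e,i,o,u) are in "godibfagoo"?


Input: godibfagoo
Checking each character:
  'g' at position 0: consonant
  'o' at position 1: vowel (running total: 1)
  'd' at position 2: consonant
  'i' at position 3: vowel (running total: 2)
  'b' at position 4: consonant
  'f' at position 5: consonant
  'a' at position 6: vowel (running total: 3)
  'g' at position 7: consonant
  'o' at position 8: vowel (running total: 4)
  'o' at position 9: vowel (running total: 5)
Total vowels: 5

5


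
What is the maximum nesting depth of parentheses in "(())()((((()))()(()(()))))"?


Input: "(())()((((()))()(()(()))))"
Tracking depth:
  Position 0 '(': depth becomes 1
  Position 1 '(': depth becomes 2
  Position 2 ')': depth becomes 1
  Position 3 ')': depth becomes 0
  Position 4 '(': depth becomes 1
  Position 5 ')': depth becomes 0
  Position 6 '(': depth becomes 1
  Position 7 '(': depth becomes 2
  Position 8 '(': depth becomes 3
  Position 9 '(': depth becomes 4
  Position 10 '(': depth becomes 5
  Position 11 ')': depth becomes 4
  Position 12 ')': depth becomes 3
  Position 13 ')': depth becomes 2
  Position 14 '(': depth becomes 3
  Position 15 ')': depth becomes 2
  Position 16 '(': depth becomes 3
  Position 17 '(': depth becomes 4
  Position 18 ')': depth becomes 3
  Position 19 '(': depth becomes 4
  Position 20 '(': depth becomes 5
  Position 21 ')': depth becomes 4
  Position 22 ')': depth becomes 3
  Position 23 ')': depth becomes 2
  Position 24 ')': depth becomes 1
  Position 25 ')': depth becomes 0
Maximum depth reached: 5

5


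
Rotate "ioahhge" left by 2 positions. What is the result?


Input: "ioahhge", rotate left by 2
First 2 characters: "io"
Remaining characters: "ahhge"
Concatenate remaining + first: "ahhge" + "io" = "ahhgeio"

ahhgeio


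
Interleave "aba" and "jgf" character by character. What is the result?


Interleaving "aba" and "jgf":
  Position 0: 'a' from first, 'j' from second => "aj"
  Position 1: 'b' from first, 'g' from second => "bg"
  Position 2: 'a' from first, 'f' from second => "af"
Result: ajbgaf

ajbgaf


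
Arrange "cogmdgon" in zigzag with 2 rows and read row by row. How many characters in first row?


Zigzag "cogmdgon" into 2 rows:
Placing characters:
  'c' => row 0
  'o' => row 1
  'g' => row 0
  'm' => row 1
  'd' => row 0
  'g' => row 1
  'o' => row 0
  'n' => row 1
Rows:
  Row 0: "cgdo"
  Row 1: "omgn"
First row length: 4

4


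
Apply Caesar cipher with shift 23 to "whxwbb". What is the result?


Caesar cipher: shift "whxwbb" by 23
  'w' (pos 22) + 23 = pos 19 = 't'
  'h' (pos 7) + 23 = pos 4 = 'e'
  'x' (pos 23) + 23 = pos 20 = 'u'
  'w' (pos 22) + 23 = pos 19 = 't'
  'b' (pos 1) + 23 = pos 24 = 'y'
  'b' (pos 1) + 23 = pos 24 = 'y'
Result: teutyy

teutyy


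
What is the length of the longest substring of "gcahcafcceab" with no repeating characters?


Input: "gcahcafcceab"
Sliding window (track last position of each char):
  Position 0 ('g'): window [0,0] length 1 -- new best
  Position 1 ('c'): window [0,1] length 2 -- new best
  Position 2 ('a'): window [0,2] length 3 -- new best
  Position 3 ('h'): window [0,3] length 4 -- new best
  Position 4 ('c'): repeat (last at 1), move window start to 2
  Position 4 ('c'): window [2,4] length 3
  Position 5 ('a'): repeat (last at 2), move window start to 3
  Position 5 ('a'): window [3,5] length 3
  Position 6 ('f'): window [3,6] length 4
  Position 7 ('c'): repeat (last at 4), move window start to 5
  Position 7 ('c'): window [5,7] length 3
  Position 8 ('c'): repeat (last at 7), move window start to 8
  Position 8 ('c'): window [8,8] length 1
  Position 9 ('e'): window [8,9] length 2
  Position 10 ('a'): window [8,10] length 3
  Position 11 ('b'): window [8,11] length 4
Longest substring with no repeats: "gcah" with length 4

4


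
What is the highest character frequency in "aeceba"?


Input: aeceba
Character counts:
  'a': 2
  'b': 1
  'c': 1
  'e': 2
Maximum frequency: 2

2


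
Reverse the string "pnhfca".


Input: pnhfca
Reading characters right to left:
  Position 5: 'a'
  Position 4: 'c'
  Position 3: 'f'
  Position 2: 'h'
  Position 1: 'n'
  Position 0: 'p'
Reversed: acfhnp

acfhnp


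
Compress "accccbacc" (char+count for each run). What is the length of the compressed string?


Input: accccbacc
Runs:
  'a' x 1 => "a1"
  'c' x 4 => "c4"
  'b' x 1 => "b1"
  'a' x 1 => "a1"
  'c' x 2 => "c2"
Compressed: "a1c4b1a1c2"
Compressed length: 10

10


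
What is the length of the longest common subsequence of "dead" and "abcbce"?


LCS of "dead" and "abcbce"
DP table:
           a    b    c    b    c    e
      0    0    0    0    0    0    0
  d   0    0    0    0    0    0    0
  e   0    0    0    0    0    0    1
  a   0    1    1    1    1    1    1
  d   0    1    1    1    1    1    1
LCS length = dp[4][6] = 1

1


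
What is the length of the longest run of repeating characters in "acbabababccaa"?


Input: "acbabababccaa"
Scanning for longest run:
  Position 1 ('c'): new char, reset run to 1
  Position 2 ('b'): new char, reset run to 1
  Position 3 ('a'): new char, reset run to 1
  Position 4 ('b'): new char, reset run to 1
  Position 5 ('a'): new char, reset run to 1
  Position 6 ('b'): new char, reset run to 1
  Position 7 ('a'): new char, reset run to 1
  Position 8 ('b'): new char, reset run to 1
  Position 9 ('c'): new char, reset run to 1
  Position 10 ('c'): continues run of 'c', length=2
  Position 11 ('a'): new char, reset run to 1
  Position 12 ('a'): continues run of 'a', length=2
Longest run: 'c' with length 2

2


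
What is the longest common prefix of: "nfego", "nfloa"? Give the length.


Words: nfego, nfloa
  Position 0: all 'n' => match
  Position 1: all 'f' => match
  Position 2: ('e', 'l') => mismatch, stop
LCP = "nf" (length 2)

2


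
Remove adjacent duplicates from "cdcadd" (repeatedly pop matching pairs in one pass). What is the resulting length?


Input: cdcadd
Stack-based adjacent duplicate removal:
  Read 'c': push. Stack: c
  Read 'd': push. Stack: cd
  Read 'c': push. Stack: cdc
  Read 'a': push. Stack: cdca
  Read 'd': push. Stack: cdcad
  Read 'd': matches stack top 'd' => pop. Stack: cdca
Final stack: "cdca" (length 4)

4


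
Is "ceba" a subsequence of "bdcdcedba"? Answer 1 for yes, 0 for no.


Check if "ceba" is a subsequence of "bdcdcedba"
Greedy scan:
  Position 0 ('b'): no match needed
  Position 1 ('d'): no match needed
  Position 2 ('c'): matches sub[0] = 'c'
  Position 3 ('d'): no match needed
  Position 4 ('c'): no match needed
  Position 5 ('e'): matches sub[1] = 'e'
  Position 6 ('d'): no match needed
  Position 7 ('b'): matches sub[2] = 'b'
  Position 8 ('a'): matches sub[3] = 'a'
All 4 characters matched => is a subsequence

1


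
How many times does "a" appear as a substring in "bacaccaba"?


Searching for "a" in "bacaccaba"
Scanning each position:
  Position 0: "b" => no
  Position 1: "a" => MATCH
  Position 2: "c" => no
  Position 3: "a" => MATCH
  Position 4: "c" => no
  Position 5: "c" => no
  Position 6: "a" => MATCH
  Position 7: "b" => no
  Position 8: "a" => MATCH
Total occurrences: 4

4


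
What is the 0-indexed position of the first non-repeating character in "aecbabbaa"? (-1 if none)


Input: aecbabbaa
Character frequencies:
  'a': 4
  'b': 3
  'c': 1
  'e': 1
Scanning left to right for freq == 1:
  Position 0 ('a'): freq=4, skip
  Position 1 ('e'): unique! => answer = 1

1


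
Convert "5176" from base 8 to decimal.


Input: "5176" in base 8
Positional expansion:
  Digit '5' (value 5) x 8^3 = 2560
  Digit '1' (value 1) x 8^2 = 64
  Digit '7' (value 7) x 8^1 = 56
  Digit '6' (value 6) x 8^0 = 6
Sum = 2686

2686


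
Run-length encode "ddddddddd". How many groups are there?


Input: ddddddddd
Scanning for consecutive runs:
  Group 1: 'd' x 9 (positions 0-8)
Total groups: 1

1


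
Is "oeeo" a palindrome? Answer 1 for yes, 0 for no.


Input: oeeo
Reversed: oeeo
  Compare pos 0 ('o') with pos 3 ('o'): match
  Compare pos 1 ('e') with pos 2 ('e'): match
Result: palindrome

1


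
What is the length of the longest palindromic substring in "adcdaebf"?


Input: "adcdaebf"
Checking substrings for palindromes:
  [0:5] "adcda" (len 5) => palindrome
  [1:4] "dcd" (len 3) => palindrome
Longest palindromic substring: "adcda" with length 5

5


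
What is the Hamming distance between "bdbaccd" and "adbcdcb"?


Comparing "bdbaccd" and "adbcdcb" position by position:
  Position 0: 'b' vs 'a' => differ
  Position 1: 'd' vs 'd' => same
  Position 2: 'b' vs 'b' => same
  Position 3: 'a' vs 'c' => differ
  Position 4: 'c' vs 'd' => differ
  Position 5: 'c' vs 'c' => same
  Position 6: 'd' vs 'b' => differ
Total differences (Hamming distance): 4

4


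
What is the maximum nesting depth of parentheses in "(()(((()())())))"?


Input: "(()(((()())())))"
Tracking depth:
  Position 0 '(': depth becomes 1
  Position 1 '(': depth becomes 2
  Position 2 ')': depth becomes 1
  Position 3 '(': depth becomes 2
  Position 4 '(': depth becomes 3
  Position 5 '(': depth becomes 4
  Position 6 '(': depth becomes 5
  Position 7 ')': depth becomes 4
  Position 8 '(': depth becomes 5
  Position 9 ')': depth becomes 4
  Position 10 ')': depth becomes 3
  Position 11 '(': depth becomes 4
  Position 12 ')': depth becomes 3
  Position 13 ')': depth becomes 2
  Position 14 ')': depth becomes 1
  Position 15 ')': depth becomes 0
Maximum depth reached: 5

5


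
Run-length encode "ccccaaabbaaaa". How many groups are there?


Input: ccccaaabbaaaa
Scanning for consecutive runs:
  Group 1: 'c' x 4 (positions 0-3)
  Group 2: 'a' x 3 (positions 4-6)
  Group 3: 'b' x 2 (positions 7-8)
  Group 4: 'a' x 4 (positions 9-12)
Total groups: 4

4


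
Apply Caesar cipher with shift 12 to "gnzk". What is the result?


Caesar cipher: shift "gnzk" by 12
  'g' (pos 6) + 12 = pos 18 = 's'
  'n' (pos 13) + 12 = pos 25 = 'z'
  'z' (pos 25) + 12 = pos 11 = 'l'
  'k' (pos 10) + 12 = pos 22 = 'w'
Result: szlw

szlw


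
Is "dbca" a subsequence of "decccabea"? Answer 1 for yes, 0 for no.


Check if "dbca" is a subsequence of "decccabea"
Greedy scan:
  Position 0 ('d'): matches sub[0] = 'd'
  Position 1 ('e'): no match needed
  Position 2 ('c'): no match needed
  Position 3 ('c'): no match needed
  Position 4 ('c'): no match needed
  Position 5 ('a'): no match needed
  Position 6 ('b'): matches sub[1] = 'b'
  Position 7 ('e'): no match needed
  Position 8 ('a'): no match needed
Only matched 2/4 characters => not a subsequence

0


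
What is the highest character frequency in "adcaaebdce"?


Input: adcaaebdce
Character counts:
  'a': 3
  'b': 1
  'c': 2
  'd': 2
  'e': 2
Maximum frequency: 3

3


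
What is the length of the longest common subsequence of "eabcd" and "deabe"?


LCS of "eabcd" and "deabe"
DP table:
           d    e    a    b    e
      0    0    0    0    0    0
  e   0    0    1    1    1    1
  a   0    0    1    2    2    2
  b   0    0    1    2    3    3
  c   0    0    1    2    3    3
  d   0    1    1    2    3    3
LCS length = dp[5][5] = 3

3


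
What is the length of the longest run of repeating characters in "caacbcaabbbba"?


Input: "caacbcaabbbba"
Scanning for longest run:
  Position 1 ('a'): new char, reset run to 1
  Position 2 ('a'): continues run of 'a', length=2
  Position 3 ('c'): new char, reset run to 1
  Position 4 ('b'): new char, reset run to 1
  Position 5 ('c'): new char, reset run to 1
  Position 6 ('a'): new char, reset run to 1
  Position 7 ('a'): continues run of 'a', length=2
  Position 8 ('b'): new char, reset run to 1
  Position 9 ('b'): continues run of 'b', length=2
  Position 10 ('b'): continues run of 'b', length=3
  Position 11 ('b'): continues run of 'b', length=4
  Position 12 ('a'): new char, reset run to 1
Longest run: 'b' with length 4

4


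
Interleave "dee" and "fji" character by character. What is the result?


Interleaving "dee" and "fji":
  Position 0: 'd' from first, 'f' from second => "df"
  Position 1: 'e' from first, 'j' from second => "ej"
  Position 2: 'e' from first, 'i' from second => "ei"
Result: dfejei

dfejei


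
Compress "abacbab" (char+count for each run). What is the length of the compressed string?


Input: abacbab
Runs:
  'a' x 1 => "a1"
  'b' x 1 => "b1"
  'a' x 1 => "a1"
  'c' x 1 => "c1"
  'b' x 1 => "b1"
  'a' x 1 => "a1"
  'b' x 1 => "b1"
Compressed: "a1b1a1c1b1a1b1"
Compressed length: 14

14


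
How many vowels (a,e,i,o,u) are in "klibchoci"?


Input: klibchoci
Checking each character:
  'k' at position 0: consonant
  'l' at position 1: consonant
  'i' at position 2: vowel (running total: 1)
  'b' at position 3: consonant
  'c' at position 4: consonant
  'h' at position 5: consonant
  'o' at position 6: vowel (running total: 2)
  'c' at position 7: consonant
  'i' at position 8: vowel (running total: 3)
Total vowels: 3

3


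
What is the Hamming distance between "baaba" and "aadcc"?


Comparing "baaba" and "aadcc" position by position:
  Position 0: 'b' vs 'a' => differ
  Position 1: 'a' vs 'a' => same
  Position 2: 'a' vs 'd' => differ
  Position 3: 'b' vs 'c' => differ
  Position 4: 'a' vs 'c' => differ
Total differences (Hamming distance): 4

4


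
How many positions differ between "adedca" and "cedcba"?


Comparing "adedca" and "cedcba" position by position:
  Position 0: 'a' vs 'c' => DIFFER
  Position 1: 'd' vs 'e' => DIFFER
  Position 2: 'e' vs 'd' => DIFFER
  Position 3: 'd' vs 'c' => DIFFER
  Position 4: 'c' vs 'b' => DIFFER
  Position 5: 'a' vs 'a' => same
Positions that differ: 5

5


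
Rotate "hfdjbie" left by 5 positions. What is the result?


Input: "hfdjbie", rotate left by 5
First 5 characters: "hfdjb"
Remaining characters: "ie"
Concatenate remaining + first: "ie" + "hfdjb" = "iehfdjb"

iehfdjb


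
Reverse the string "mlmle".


Input: mlmle
Reading characters right to left:
  Position 4: 'e'
  Position 3: 'l'
  Position 2: 'm'
  Position 1: 'l'
  Position 0: 'm'
Reversed: elmlm

elmlm


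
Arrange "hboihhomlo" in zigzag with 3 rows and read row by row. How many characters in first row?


Zigzag "hboihhomlo" into 3 rows:
Placing characters:
  'h' => row 0
  'b' => row 1
  'o' => row 2
  'i' => row 1
  'h' => row 0
  'h' => row 1
  'o' => row 2
  'm' => row 1
  'l' => row 0
  'o' => row 1
Rows:
  Row 0: "hhl"
  Row 1: "bihmo"
  Row 2: "oo"
First row length: 3

3


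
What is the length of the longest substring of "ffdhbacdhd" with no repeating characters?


Input: "ffdhbacdhd"
Sliding window (track last position of each char):
  Position 0 ('f'): window [0,0] length 1 -- new best
  Position 1 ('f'): repeat (last at 0), move window start to 1
  Position 1 ('f'): window [1,1] length 1
  Position 2 ('d'): window [1,2] length 2 -- new best
  Position 3 ('h'): window [1,3] length 3 -- new best
  Position 4 ('b'): window [1,4] length 4 -- new best
  Position 5 ('a'): window [1,5] length 5 -- new best
  Position 6 ('c'): window [1,6] length 6 -- new best
  Position 7 ('d'): repeat (last at 2), move window start to 3
  Position 7 ('d'): window [3,7] length 5
  Position 8 ('h'): repeat (last at 3), move window start to 4
  Position 8 ('h'): window [4,8] length 5
  Position 9 ('d'): repeat (last at 7), move window start to 8
  Position 9 ('d'): window [8,9] length 2
Longest substring with no repeats: "fdhbac" with length 6

6


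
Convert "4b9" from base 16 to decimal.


Input: "4b9" in base 16
Positional expansion:
  Digit '4' (value 4) x 16^2 = 1024
  Digit 'b' (value 11) x 16^1 = 176
  Digit '9' (value 9) x 16^0 = 9
Sum = 1209

1209


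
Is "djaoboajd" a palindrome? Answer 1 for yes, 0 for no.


Input: djaoboajd
Reversed: djaoboajd
  Compare pos 0 ('d') with pos 8 ('d'): match
  Compare pos 1 ('j') with pos 7 ('j'): match
  Compare pos 2 ('a') with pos 6 ('a'): match
  Compare pos 3 ('o') with pos 5 ('o'): match
Result: palindrome

1


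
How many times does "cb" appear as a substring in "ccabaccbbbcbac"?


Searching for "cb" in "ccabaccbbbcbac"
Scanning each position:
  Position 0: "cc" => no
  Position 1: "ca" => no
  Position 2: "ab" => no
  Position 3: "ba" => no
  Position 4: "ac" => no
  Position 5: "cc" => no
  Position 6: "cb" => MATCH
  Position 7: "bb" => no
  Position 8: "bb" => no
  Position 9: "bc" => no
  Position 10: "cb" => MATCH
  Position 11: "ba" => no
  Position 12: "ac" => no
Total occurrences: 2

2
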